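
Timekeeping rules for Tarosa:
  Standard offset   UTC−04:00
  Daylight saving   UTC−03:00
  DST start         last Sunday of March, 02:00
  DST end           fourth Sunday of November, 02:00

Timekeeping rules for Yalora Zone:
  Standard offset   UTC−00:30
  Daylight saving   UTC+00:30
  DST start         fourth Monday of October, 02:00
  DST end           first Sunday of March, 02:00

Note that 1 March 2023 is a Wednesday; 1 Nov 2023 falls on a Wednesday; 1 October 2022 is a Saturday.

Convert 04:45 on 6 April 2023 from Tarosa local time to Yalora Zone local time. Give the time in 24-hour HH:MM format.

1 March 2023 is a Wednesday, so Sundays fall on 5, 12, 19, 26; the last is March 26.
1 November 2023 is a Wednesday, so the first Sunday is November 5 and the fourth is November 26.
6 April 2023 falls between 26 March and 26 November, so daylight saving is in effect and Tarosa is at UTC−03:00.
04:45 Tarosa + 3h = 07:45 UTC.
1 October 2022 is a Saturday, so the first Monday is October 3 and the fourth is October 24.
1 March 2023 is a Wednesday, so the first Sunday is March 5.
At the standard offset (UTC−00:30), 07:45 UTC − 0h30m = 07:15 Yalora Zone standard time.
The standard-time date in Yalora Zone, 6 April 2023, does not fall between 24 October 2022 and 5 March 2023, so daylight saving is not in effect and Yalora Zone is at UTC−00:30.
07:45 UTC − 0h30m = 07:15 Yalora Zone.

07:15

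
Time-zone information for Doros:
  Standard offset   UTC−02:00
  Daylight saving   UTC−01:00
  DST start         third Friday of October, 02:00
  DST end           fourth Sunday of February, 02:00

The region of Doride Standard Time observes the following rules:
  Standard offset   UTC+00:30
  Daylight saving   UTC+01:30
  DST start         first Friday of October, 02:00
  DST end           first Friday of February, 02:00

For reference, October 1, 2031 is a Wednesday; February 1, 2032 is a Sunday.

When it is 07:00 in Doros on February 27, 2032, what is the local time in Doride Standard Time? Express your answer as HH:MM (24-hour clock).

1 October 2031 is a Wednesday, so the first Friday is October 3 and the third is October 17.
1 February 2032 is a Sunday, so the first Sunday is February 1 and the fourth is February 22.
Daylight saving runs 17 October 2031 – 22 February 2032; February 27, 2032 is outside that window, so Doros is on standard time at UTC−02:00.
07:00 Doros + 2h = 09:00 UTC.
1 October 2031 is a Wednesday, so the first Friday is October 3.
1 February 2032 is a Sunday, so the first Friday is February 6.
At the standard offset (UTC+00:30), 09:00 UTC + 0h30m = 09:30 Doride Standard Time standard time.
The standard-time date in Doride Standard Time, February 27, 2032, does not fall between 3 October 2031 and 6 February 2032, so daylight saving is not in effect and Doride Standard Time is at UTC+00:30.
09:00 UTC + 0h30m = 09:30 Doride Standard Time.

09:30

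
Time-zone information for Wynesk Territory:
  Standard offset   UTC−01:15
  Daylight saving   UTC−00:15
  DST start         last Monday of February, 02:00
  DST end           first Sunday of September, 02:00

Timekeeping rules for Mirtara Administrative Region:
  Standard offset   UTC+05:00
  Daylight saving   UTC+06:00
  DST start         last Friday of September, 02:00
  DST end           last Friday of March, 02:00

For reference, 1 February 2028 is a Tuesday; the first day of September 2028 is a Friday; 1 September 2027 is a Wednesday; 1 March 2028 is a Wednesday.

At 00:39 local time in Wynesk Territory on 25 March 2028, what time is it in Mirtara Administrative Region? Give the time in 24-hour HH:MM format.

06:54

1 February 2028 is a Tuesday, so Mondays fall on 7, 14, 21, 28; the last is February 28.
1 September 2028 is a Friday, so the first Sunday is September 3.
25 March 2028 falls between 28 February and 3 September, so daylight saving is in effect and Wynesk Territory is at UTC−00:15.
00:39 Wynesk Territory + 0h15m = 00:54 UTC.
1 September 2027 is a Wednesday, so Fridays fall on 3, 10, 17, 24; the last is September 24.
1 March 2028 is a Wednesday, so Fridays fall on 3, 10, 17, 24, 31; the last is March 31.
At the standard offset (UTC+05:00), 00:54 UTC + 5h = 05:54 Mirtara Administrative Region standard time.
Daylight saving runs 24 September 2027 – 31 March 2028; the standard-time date in Mirtara Administrative Region, 25 March 2028, is inside that window, so Mirtara Administrative Region is at UTC+06:00.
00:54 UTC + 6h = 06:54 Mirtara Administrative Region.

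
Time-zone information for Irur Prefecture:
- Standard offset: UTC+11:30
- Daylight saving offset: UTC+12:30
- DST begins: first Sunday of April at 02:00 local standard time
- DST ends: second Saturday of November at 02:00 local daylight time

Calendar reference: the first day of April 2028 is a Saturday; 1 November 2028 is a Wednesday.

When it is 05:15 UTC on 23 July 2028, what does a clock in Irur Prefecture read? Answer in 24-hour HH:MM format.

1 April 2028 is a Saturday, so the first Sunday is April 2.
1 November 2028 is a Wednesday, so the first Saturday is November 4 and the second is November 11.
At the standard offset (UTC+11:30), 05:15 UTC + 11h30m = 16:45 Irur Prefecture standard time.
The standard-time date in Irur Prefecture, 23 July 2028, falls between 2 April and 11 November, so daylight saving is in effect and Irur Prefecture is at UTC+12:30.
05:15 UTC + 12h30m = 17:45 local.

17:45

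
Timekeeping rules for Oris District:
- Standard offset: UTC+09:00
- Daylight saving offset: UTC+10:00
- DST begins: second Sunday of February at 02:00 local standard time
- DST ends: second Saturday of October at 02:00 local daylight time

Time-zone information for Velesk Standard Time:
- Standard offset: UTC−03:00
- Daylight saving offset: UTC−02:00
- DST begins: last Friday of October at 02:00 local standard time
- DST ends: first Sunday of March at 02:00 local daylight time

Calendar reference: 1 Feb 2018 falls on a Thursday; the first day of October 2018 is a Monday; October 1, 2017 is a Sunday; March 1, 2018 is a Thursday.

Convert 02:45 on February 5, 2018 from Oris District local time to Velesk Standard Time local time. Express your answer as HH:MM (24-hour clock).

1 February 2018 is a Thursday, so the first Sunday is February 4 and the second is February 11.
1 October 2018 is a Monday, so the first Saturday is October 6 and the second is October 13.
Daylight saving runs 11 February – 13 October; February 5, 2018 is outside that window, so Oris District is on standard time at UTC+09:00.
02:45 Oris District − 9h = 17:45 UTC (rolling into the previous day, 4 February 2018).
1 October 2017 is a Sunday, so Fridays fall on 6, 13, 20, 27; the last is October 27.
1 March 2018 is a Thursday, so the first Sunday is March 4.
At the standard offset (UTC−03:00), 17:45 UTC − 3h = 14:45 Velesk Standard Time standard time.
The standard-time date in Velesk Standard Time, February 4, 2018, lies within the daylight-saving period (27 October 2017 – 4 March 2018), so Velesk Standard Time is on daylight time, UTC−02:00.
17:45 UTC − 2h = 15:45 Velesk Standard Time.

15:45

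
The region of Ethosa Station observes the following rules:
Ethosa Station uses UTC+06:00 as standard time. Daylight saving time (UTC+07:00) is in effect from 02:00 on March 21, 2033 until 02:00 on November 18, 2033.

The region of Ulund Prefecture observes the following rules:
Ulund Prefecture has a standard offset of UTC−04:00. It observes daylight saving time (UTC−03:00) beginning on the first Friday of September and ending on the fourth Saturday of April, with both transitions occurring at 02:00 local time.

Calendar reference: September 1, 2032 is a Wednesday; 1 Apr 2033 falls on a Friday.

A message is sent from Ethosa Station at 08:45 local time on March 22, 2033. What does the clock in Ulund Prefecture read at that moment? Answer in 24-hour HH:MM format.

22:45

March 22, 2033 lies within the daylight-saving period (21 March – 18 November), so Ethosa Station is on daylight time, UTC+07:00.
08:45 Ethosa Station − 7h = 01:45 UTC.
1 September 2032 is a Wednesday, so the first Friday is September 3.
1 April 2033 is a Friday, so the first Saturday is April 2 and the fourth is April 23.
At the standard offset (UTC−04:00), 01:45 UTC − 4h = 21:45 Ulund Prefecture standard time (rolling into the previous day, 21 March 2033).
Daylight saving runs 3 September 2032 – 23 April 2033; the standard-time date in Ulund Prefecture, March 21, 2033, is inside that window, so Ulund Prefecture is at UTC−03:00.
01:45 UTC − 3h = 22:45 Ulund Prefecture (rolling into the previous day, 21 March 2033).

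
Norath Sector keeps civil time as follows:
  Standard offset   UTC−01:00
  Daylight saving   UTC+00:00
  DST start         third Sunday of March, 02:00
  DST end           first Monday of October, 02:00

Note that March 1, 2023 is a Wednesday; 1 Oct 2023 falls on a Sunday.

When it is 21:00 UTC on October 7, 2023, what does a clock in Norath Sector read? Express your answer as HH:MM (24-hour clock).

20:00

1 March 2023 is a Wednesday, so the first Sunday is March 5 and the third is March 19.
1 October 2023 is a Sunday, so the first Monday is October 2.
At the standard offset (UTC−01:00), 21:00 UTC − 1h = 20:00 Norath Sector standard time.
The standard-time date in Norath Sector, October 7, 2023, does not fall between 19 March and 2 October, so daylight saving is not in effect and Norath Sector is at UTC−01:00.
21:00 UTC − 1h = 20:00 local.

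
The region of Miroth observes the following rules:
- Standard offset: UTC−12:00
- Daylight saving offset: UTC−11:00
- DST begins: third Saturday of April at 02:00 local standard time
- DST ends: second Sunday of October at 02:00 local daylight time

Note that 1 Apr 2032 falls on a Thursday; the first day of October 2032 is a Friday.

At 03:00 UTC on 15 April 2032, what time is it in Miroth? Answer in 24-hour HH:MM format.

1 April 2032 is a Thursday, so the first Saturday is April 3 and the third is April 17.
1 October 2032 is a Friday, so the first Sunday is October 3 and the second is October 10.
At the standard offset (UTC−12:00), 03:00 UTC − 12h = 15:00 Miroth standard time (rolling into the previous day, 14 April 2032).
The standard-time date in Miroth, 14 April 2032, does not fall between 17 April and 10 October, so daylight saving is not in effect and Miroth is at UTC−12:00.
03:00 UTC − 12h = 15:00 local (rolling into the previous day, 14 April 2032).

15:00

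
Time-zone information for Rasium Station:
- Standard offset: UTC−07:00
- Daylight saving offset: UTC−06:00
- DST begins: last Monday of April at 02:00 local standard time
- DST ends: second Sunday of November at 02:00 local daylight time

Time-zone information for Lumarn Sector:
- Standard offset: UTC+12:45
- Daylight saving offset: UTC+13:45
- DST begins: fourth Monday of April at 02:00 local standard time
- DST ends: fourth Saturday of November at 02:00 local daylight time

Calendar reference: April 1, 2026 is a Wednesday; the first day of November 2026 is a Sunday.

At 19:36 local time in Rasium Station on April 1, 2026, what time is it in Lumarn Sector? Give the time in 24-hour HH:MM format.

1 April 2026 is a Wednesday, so Mondays fall on 6, 13, 20, 27; the last is April 27.
1 November 2026 is a Sunday, so the first Sunday is November 1 and the second is November 8.
April 1, 2026 is outside the daylight-saving period (27 April – 8 November), so Rasium Station is on standard time, UTC−07:00.
19:36 Rasium Station + 7h = 02:36 UTC (rolling into the next day, 2 April 2026).
1 April 2026 is a Wednesday, so the first Monday is April 6 and the fourth is April 27.
1 November 2026 is a Sunday, so the first Saturday is November 7 and the fourth is November 28.
At the standard offset (UTC+12:45), 02:36 UTC + 12h45m = 15:21 Lumarn Sector standard time.
Daylight saving runs 27 April – 28 November; the standard-time date in Lumarn Sector, April 2, 2026, is outside that window, so Lumarn Sector is on standard time at UTC+12:45.
02:36 UTC + 12h45m = 15:21 Lumarn Sector.

15:21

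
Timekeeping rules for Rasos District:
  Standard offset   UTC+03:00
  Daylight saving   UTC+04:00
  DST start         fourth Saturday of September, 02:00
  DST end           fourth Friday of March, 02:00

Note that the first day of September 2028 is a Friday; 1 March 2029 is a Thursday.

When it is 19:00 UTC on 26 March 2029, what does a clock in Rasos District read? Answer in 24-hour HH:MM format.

1 September 2028 is a Friday, so the first Saturday is September 2 and the fourth is September 23.
1 March 2029 is a Thursday, so the first Friday is March 2 and the fourth is March 23.
At the standard offset (UTC+03:00), 19:00 UTC + 3h = 22:00 Rasos District standard time.
The standard-time date in Rasos District, 26 March 2029, is outside the daylight-saving period (23 September 2028 – 23 March 2029), so Rasos District is on standard time, UTC+03:00.
19:00 UTC + 3h = 22:00 local.

22:00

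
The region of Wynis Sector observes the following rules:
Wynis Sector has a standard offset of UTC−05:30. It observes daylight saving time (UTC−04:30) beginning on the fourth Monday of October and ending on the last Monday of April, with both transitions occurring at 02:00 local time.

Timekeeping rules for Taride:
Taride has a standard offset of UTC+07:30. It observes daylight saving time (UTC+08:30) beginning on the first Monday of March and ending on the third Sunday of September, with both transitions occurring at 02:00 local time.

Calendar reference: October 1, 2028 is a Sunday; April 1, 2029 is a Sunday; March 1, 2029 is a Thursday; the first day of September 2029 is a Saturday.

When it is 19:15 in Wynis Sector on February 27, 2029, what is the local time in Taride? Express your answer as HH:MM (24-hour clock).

07:15

1 October 2028 is a Sunday, so the first Monday is October 2 and the fourth is October 23.
1 April 2029 is a Sunday, so Mondays fall on 2, 9, 16, 23, 30; the last is April 30.
February 27, 2029 falls between 23 October 2028 and 30 April 2029, so daylight saving is in effect and Wynis Sector is at UTC−04:30.
19:15 Wynis Sector + 4h30m = 23:45 UTC.
1 March 2029 is a Thursday, so the first Monday is March 5.
1 September 2029 is a Saturday, so the first Sunday is September 2 and the third is September 16.
At the standard offset (UTC+07:30), 23:45 UTC + 7h30m = 07:15 Taride standard time (rolling into the next day, 28 February 2029).
The standard-time date in Taride, February 28, 2029, does not fall between 5 March and 16 September, so daylight saving is not in effect and Taride is at UTC+07:30.
23:45 UTC + 7h30m = 07:15 Taride (rolling into the next day, 28 February 2029).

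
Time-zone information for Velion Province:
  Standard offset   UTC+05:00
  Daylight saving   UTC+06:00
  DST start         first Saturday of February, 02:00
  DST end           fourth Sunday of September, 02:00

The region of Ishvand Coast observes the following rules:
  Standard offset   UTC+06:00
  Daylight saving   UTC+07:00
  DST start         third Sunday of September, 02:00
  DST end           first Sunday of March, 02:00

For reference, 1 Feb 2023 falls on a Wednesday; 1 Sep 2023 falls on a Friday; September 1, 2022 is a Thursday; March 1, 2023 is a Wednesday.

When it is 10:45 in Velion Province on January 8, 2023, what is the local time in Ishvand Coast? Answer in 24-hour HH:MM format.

12:45

1 February 2023 is a Wednesday, so the first Saturday is February 4.
1 September 2023 is a Friday, so the first Sunday is September 3 and the fourth is September 24.
January 8, 2023 does not fall between 4 February and 24 September, so daylight saving is not in effect and Velion Province is at UTC+05:00.
10:45 Velion Province − 5h = 05:45 UTC.
1 September 2022 is a Thursday, so the first Sunday is September 4 and the third is September 18.
1 March 2023 is a Wednesday, so the first Sunday is March 5.
At the standard offset (UTC+06:00), 05:45 UTC + 6h = 11:45 Ishvand Coast standard time.
The standard-time date in Ishvand Coast, January 8, 2023, falls between 18 September 2022 and 5 March 2023, so daylight saving is in effect and Ishvand Coast is at UTC+07:00.
05:45 UTC + 7h = 12:45 Ishvand Coast.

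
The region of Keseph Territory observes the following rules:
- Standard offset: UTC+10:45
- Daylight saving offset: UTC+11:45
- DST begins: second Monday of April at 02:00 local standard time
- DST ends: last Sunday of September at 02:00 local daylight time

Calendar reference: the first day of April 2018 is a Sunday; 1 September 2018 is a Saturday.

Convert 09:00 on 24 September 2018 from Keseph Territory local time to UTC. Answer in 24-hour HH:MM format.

1 April 2018 is a Sunday, so the first Monday is April 2 and the second is April 9.
1 September 2018 is a Saturday, so Sundays fall on 2, 9, 16, 23, 30; the last is September 30.
Daylight saving runs 9 April – 30 September; 24 September 2018 is inside that window, so Keseph Territory is at UTC+11:45.
09:00 local − 11h45m = 21:15 UTC (rolling into the previous day, 23 September 2018).

21:15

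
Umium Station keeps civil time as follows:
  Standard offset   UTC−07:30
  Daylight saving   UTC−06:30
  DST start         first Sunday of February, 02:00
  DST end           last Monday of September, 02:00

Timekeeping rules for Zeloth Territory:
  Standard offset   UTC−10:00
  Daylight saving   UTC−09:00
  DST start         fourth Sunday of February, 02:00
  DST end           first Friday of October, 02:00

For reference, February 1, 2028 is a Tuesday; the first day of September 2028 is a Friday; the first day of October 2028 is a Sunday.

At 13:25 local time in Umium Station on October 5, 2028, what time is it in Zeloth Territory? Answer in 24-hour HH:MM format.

1 February 2028 is a Tuesday, so the first Sunday is February 6.
1 September 2028 is a Friday, so Mondays fall on 4, 11, 18, 25; the last is September 25.
October 5, 2028 is outside the daylight-saving period (6 February – 25 September), so Umium Station is on standard time, UTC−07:30.
13:25 Umium Station + 7h30m = 20:55 UTC.
1 February 2028 is a Tuesday, so the first Sunday is February 6 and the fourth is February 27.
1 October 2028 is a Sunday, so the first Friday is October 6.
At the standard offset (UTC−10:00), 20:55 UTC − 10h = 10:55 Zeloth Territory standard time.
The standard-time date in Zeloth Territory, October 5, 2028, falls between 27 February and 6 October, so daylight saving is in effect and Zeloth Territory is at UTC−09:00.
20:55 UTC − 9h = 11:55 Zeloth Territory.

11:55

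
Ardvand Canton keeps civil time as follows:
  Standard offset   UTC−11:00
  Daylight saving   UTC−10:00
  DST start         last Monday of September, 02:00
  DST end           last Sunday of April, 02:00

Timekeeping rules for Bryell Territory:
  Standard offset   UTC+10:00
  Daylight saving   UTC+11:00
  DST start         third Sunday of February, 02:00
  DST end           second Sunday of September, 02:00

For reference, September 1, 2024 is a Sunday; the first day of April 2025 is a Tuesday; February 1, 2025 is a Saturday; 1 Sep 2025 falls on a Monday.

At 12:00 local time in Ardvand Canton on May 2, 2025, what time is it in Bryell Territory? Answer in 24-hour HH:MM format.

1 September 2024 is a Sunday, so Mondays fall on 2, 9, 16, 23, 30; the last is September 30.
1 April 2025 is a Tuesday, so Sundays fall on 6, 13, 20, 27; the last is April 27.
May 2, 2025 is outside the daylight-saving period (30 September 2024 – 27 April 2025), so Ardvand Canton is on standard time, UTC−11:00.
12:00 Ardvand Canton + 11h = 23:00 UTC.
1 February 2025 is a Saturday, so the first Sunday is February 2 and the third is February 16.
1 September 2025 is a Monday, so the first Sunday is September 7 and the second is September 14.
At the standard offset (UTC+10:00), 23:00 UTC + 10h = 09:00 Bryell Territory standard time (rolling into the next day, 3 May 2025).
The standard-time date in Bryell Territory, May 3, 2025, lies within the daylight-saving period (16 February – 14 September), so Bryell Territory is on daylight time, UTC+11:00.
23:00 UTC + 11h = 10:00 Bryell Territory (rolling into the next day, 3 May 2025).

10:00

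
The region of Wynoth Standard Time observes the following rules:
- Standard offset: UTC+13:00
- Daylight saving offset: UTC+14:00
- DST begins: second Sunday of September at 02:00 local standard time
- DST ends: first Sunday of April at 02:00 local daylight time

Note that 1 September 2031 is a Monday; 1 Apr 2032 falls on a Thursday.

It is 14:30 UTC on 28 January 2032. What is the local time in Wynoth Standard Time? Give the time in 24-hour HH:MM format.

1 September 2031 is a Monday, so the first Sunday is September 7 and the second is September 14.
1 April 2032 is a Thursday, so the first Sunday is April 4.
At the standard offset (UTC+13:00), 14:30 UTC + 13h = 03:30 Wynoth Standard Time standard time (rolling into the next day, 29 January 2032).
Daylight saving runs 14 September 2031 – 4 April 2032; the standard-time date in Wynoth Standard Time, 29 January 2032, is inside that window, so Wynoth Standard Time is at UTC+14:00.
14:30 UTC + 14h = 04:30 local (rolling into the next day, 29 January 2032).

04:30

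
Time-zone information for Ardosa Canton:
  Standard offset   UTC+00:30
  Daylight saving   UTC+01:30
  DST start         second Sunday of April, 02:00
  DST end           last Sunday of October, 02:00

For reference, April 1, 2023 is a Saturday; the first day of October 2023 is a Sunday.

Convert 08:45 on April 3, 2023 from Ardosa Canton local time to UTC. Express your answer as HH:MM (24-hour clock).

08:15

1 April 2023 is a Saturday, so the first Sunday is April 2 and the second is April 9.
1 October 2023 is a Sunday, so Sundays fall on 1, 8, 15, 22, 29; the last is October 29.
April 3, 2023 does not fall between 9 April and 29 October, so daylight saving is not in effect and Ardosa Canton is at UTC+00:30.
08:45 local − 0h30m = 08:15 UTC.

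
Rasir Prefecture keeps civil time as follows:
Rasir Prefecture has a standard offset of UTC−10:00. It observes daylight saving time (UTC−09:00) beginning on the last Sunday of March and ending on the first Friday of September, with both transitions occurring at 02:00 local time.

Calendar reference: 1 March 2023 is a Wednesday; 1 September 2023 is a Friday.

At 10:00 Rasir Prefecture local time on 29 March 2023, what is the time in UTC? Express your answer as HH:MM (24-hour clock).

19:00

1 March 2023 is a Wednesday, so Sundays fall on 5, 12, 19, 26; the last is March 26.
1 September 2023 is a Friday, so the first Friday is September 1.
29 March 2023 lies within the daylight-saving period (26 March – 1 September), so Rasir Prefecture is on daylight time, UTC−09:00.
10:00 local + 9h = 19:00 UTC.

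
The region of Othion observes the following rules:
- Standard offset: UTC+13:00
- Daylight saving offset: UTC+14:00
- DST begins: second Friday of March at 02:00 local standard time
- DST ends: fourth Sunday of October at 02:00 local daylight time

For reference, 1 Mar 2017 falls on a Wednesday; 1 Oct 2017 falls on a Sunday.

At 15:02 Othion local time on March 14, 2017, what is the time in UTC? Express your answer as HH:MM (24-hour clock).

1 March 2017 is a Wednesday, so the first Friday is March 3 and the second is March 10.
1 October 2017 is a Sunday, so the first Sunday is October 1 and the fourth is October 22.
March 14, 2017 falls between 10 March and 22 October, so daylight saving is in effect and Othion is at UTC+14:00.
15:02 local − 14h = 01:02 UTC.

01:02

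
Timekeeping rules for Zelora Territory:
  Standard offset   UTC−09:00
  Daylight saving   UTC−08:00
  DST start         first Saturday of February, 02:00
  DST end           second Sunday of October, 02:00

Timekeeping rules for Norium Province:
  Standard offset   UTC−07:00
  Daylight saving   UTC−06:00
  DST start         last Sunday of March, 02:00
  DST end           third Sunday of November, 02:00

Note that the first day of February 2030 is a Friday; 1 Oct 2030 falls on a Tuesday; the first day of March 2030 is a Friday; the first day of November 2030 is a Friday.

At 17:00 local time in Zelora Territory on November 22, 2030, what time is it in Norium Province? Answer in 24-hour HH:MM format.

1 February 2030 is a Friday, so the first Saturday is February 2.
1 October 2030 is a Tuesday, so the first Sunday is October 6 and the second is October 13.
November 22, 2030 is outside the daylight-saving period (2 February – 13 October), so Zelora Territory is on standard time, UTC−09:00.
17:00 Zelora Territory + 9h = 02:00 UTC (rolling into the next day, 23 November 2030).
1 March 2030 is a Friday, so Sundays fall on 3, 10, 17, 24, 31; the last is March 31.
1 November 2030 is a Friday, so the first Sunday is November 3 and the third is November 17.
At the standard offset (UTC−07:00), 02:00 UTC − 7h = 19:00 Norium Province standard time (rolling into the previous day, 22 November 2030).
The standard-time date in Norium Province, November 22, 2030, does not fall between 31 March and 17 November, so daylight saving is not in effect and Norium Province is at UTC−07:00.
02:00 UTC − 7h = 19:00 Norium Province (rolling into the previous day, 22 November 2030).

19:00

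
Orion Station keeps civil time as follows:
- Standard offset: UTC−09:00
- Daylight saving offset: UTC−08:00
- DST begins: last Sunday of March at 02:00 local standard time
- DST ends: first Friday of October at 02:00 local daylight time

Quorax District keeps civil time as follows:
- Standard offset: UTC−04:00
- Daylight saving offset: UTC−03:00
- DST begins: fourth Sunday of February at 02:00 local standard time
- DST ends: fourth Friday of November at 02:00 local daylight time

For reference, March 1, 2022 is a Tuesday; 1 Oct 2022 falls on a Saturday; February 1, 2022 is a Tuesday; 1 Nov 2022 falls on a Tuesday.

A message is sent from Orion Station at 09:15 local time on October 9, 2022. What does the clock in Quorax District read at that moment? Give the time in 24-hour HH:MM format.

1 March 2022 is a Tuesday, so Sundays fall on 6, 13, 20, 27; the last is March 27.
1 October 2022 is a Saturday, so the first Friday is October 7.
Daylight saving runs 27 March – 7 October; October 9, 2022 is outside that window, so Orion Station is on standard time at UTC−09:00.
09:15 Orion Station + 9h = 18:15 UTC.
1 February 2022 is a Tuesday, so the first Sunday is February 6 and the fourth is February 27.
1 November 2022 is a Tuesday, so the first Friday is November 4 and the fourth is November 25.
At the standard offset (UTC−04:00), 18:15 UTC − 4h = 14:15 Quorax District standard time.
The standard-time date in Quorax District, October 9, 2022, lies within the daylight-saving period (27 February – 25 November), so Quorax District is on daylight time, UTC−03:00.
18:15 UTC − 3h = 15:15 Quorax District.

15:15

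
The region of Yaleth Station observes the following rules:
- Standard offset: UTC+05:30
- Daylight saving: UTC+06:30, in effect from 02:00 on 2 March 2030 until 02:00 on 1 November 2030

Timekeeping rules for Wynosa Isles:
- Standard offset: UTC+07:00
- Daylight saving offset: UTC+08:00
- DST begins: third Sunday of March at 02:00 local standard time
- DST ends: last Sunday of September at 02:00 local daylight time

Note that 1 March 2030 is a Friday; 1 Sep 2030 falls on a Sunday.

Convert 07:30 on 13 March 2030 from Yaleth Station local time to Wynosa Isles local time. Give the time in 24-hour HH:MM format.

08:00

13 March 2030 lies within the daylight-saving period (2 March – 1 November), so Yaleth Station is on daylight time, UTC+06:30.
07:30 Yaleth Station − 6h30m = 01:00 UTC.
1 March 2030 is a Friday, so the first Sunday is March 3 and the third is March 17.
1 September 2030 is a Sunday, so Sundays fall on 1, 8, 15, 22, 29; the last is September 29.
At the standard offset (UTC+07:00), 01:00 UTC + 7h = 08:00 Wynosa Isles standard time.
The standard-time date in Wynosa Isles, 13 March 2030, does not fall between 17 March and 29 September, so daylight saving is not in effect and Wynosa Isles is at UTC+07:00.
01:00 UTC + 7h = 08:00 Wynosa Isles.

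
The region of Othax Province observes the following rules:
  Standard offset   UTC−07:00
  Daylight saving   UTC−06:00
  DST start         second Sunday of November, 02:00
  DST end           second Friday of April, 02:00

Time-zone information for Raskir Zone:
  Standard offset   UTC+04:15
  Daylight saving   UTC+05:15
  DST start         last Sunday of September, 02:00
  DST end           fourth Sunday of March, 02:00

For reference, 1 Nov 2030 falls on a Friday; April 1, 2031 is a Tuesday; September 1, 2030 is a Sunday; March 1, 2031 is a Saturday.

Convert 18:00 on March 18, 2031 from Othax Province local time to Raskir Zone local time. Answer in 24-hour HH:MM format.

1 November 2030 is a Friday, so the first Sunday is November 3 and the second is November 10.
1 April 2031 is a Tuesday, so the first Friday is April 4 and the second is April 11.
March 18, 2031 falls between 10 November 2030 and 11 April 2031, so daylight saving is in effect and Othax Province is at UTC−06:00.
18:00 Othax Province + 6h = 00:00 UTC (rolling into the next day, 19 March 2031).
1 September 2030 is a Sunday, so Sundays fall on 1, 8, 15, 22, 29; the last is September 29.
1 March 2031 is a Saturday, so the first Sunday is March 2 and the fourth is March 23.
At the standard offset (UTC+04:15), 00:00 UTC + 4h15m = 04:15 Raskir Zone standard time.
Daylight saving runs 29 September 2030 – 23 March 2031; the standard-time date in Raskir Zone, March 19, 2031, is inside that window, so Raskir Zone is at UTC+05:15.
00:00 UTC + 5h15m = 05:15 Raskir Zone.

05:15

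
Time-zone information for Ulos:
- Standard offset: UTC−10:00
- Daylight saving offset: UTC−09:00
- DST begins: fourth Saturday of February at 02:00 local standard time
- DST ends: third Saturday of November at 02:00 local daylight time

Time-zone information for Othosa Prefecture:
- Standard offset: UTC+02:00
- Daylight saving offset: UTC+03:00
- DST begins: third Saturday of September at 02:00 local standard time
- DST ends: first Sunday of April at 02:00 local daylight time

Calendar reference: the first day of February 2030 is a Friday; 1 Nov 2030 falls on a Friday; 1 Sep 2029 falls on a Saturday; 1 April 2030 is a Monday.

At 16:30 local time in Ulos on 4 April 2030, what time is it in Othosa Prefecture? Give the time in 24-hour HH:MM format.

04:30

1 February 2030 is a Friday, so the first Saturday is February 2 and the fourth is February 23.
1 November 2030 is a Friday, so the first Saturday is November 2 and the third is November 16.
4 April 2030 lies within the daylight-saving period (23 February – 16 November), so Ulos is on daylight time, UTC−09:00.
16:30 Ulos + 9h = 01:30 UTC (rolling into the next day, 5 April 2030).
1 September 2029 is a Saturday, so the first Saturday is September 1 and the third is September 15.
1 April 2030 is a Monday, so the first Sunday is April 7.
At the standard offset (UTC+02:00), 01:30 UTC + 2h = 03:30 Othosa Prefecture standard time.
The standard-time date in Othosa Prefecture, 5 April 2030, lies within the daylight-saving period (15 September 2029 – 7 April 2030), so Othosa Prefecture is on daylight time, UTC+03:00.
01:30 UTC + 3h = 04:30 Othosa Prefecture.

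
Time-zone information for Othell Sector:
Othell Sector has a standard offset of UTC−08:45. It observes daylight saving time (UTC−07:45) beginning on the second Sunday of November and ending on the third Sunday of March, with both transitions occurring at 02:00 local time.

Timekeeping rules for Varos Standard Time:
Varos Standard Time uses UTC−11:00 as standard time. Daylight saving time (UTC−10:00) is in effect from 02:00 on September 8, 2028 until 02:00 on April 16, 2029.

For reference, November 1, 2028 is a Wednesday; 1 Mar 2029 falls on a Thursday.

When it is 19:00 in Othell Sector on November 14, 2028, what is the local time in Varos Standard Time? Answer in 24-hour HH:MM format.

16:45

1 November 2028 is a Wednesday, so the first Sunday is November 5 and the second is November 12.
1 March 2029 is a Thursday, so the first Sunday is March 4 and the third is March 18.
November 14, 2028 falls between 12 November 2028 and 18 March 2029, so daylight saving is in effect and Othell Sector is at UTC−07:45.
19:00 Othell Sector + 7h45m = 02:45 UTC (rolling into the next day, 15 November 2028).
At the standard offset (UTC−11:00), 02:45 UTC − 11h = 15:45 Varos Standard Time standard time (rolling into the previous day, 14 November 2028).
The standard-time date in Varos Standard Time, November 14, 2028, falls between 8 September 2028 and 16 April 2029, so daylight saving is in effect and Varos Standard Time is at UTC−10:00.
02:45 UTC − 10h = 16:45 Varos Standard Time (rolling into the previous day, 14 November 2028).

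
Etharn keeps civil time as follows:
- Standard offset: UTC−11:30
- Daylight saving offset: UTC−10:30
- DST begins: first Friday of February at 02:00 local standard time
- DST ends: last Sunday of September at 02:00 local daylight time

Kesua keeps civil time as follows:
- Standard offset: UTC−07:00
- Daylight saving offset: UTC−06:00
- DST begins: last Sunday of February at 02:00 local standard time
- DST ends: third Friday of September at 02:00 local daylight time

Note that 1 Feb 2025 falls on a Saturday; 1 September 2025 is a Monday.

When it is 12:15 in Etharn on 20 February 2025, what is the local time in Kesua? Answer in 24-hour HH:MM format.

15:45

1 February 2025 is a Saturday, so the first Friday is February 7.
1 September 2025 is a Monday, so Sundays fall on 7, 14, 21, 28; the last is September 28.
20 February 2025 falls between 7 February and 28 September, so daylight saving is in effect and Etharn is at UTC−10:30.
12:15 Etharn + 10h30m = 22:45 UTC.
1 February 2025 is a Saturday, so Sundays fall on 2, 9, 16, 23; the last is February 23.
1 September 2025 is a Monday, so the first Friday is September 5 and the third is September 19.
At the standard offset (UTC−07:00), 22:45 UTC − 7h = 15:45 Kesua standard time.
Daylight saving runs 23 February – 19 September; the standard-time date in Kesua, 20 February 2025, is outside that window, so Kesua is on standard time at UTC−07:00.
22:45 UTC − 7h = 15:45 Kesua.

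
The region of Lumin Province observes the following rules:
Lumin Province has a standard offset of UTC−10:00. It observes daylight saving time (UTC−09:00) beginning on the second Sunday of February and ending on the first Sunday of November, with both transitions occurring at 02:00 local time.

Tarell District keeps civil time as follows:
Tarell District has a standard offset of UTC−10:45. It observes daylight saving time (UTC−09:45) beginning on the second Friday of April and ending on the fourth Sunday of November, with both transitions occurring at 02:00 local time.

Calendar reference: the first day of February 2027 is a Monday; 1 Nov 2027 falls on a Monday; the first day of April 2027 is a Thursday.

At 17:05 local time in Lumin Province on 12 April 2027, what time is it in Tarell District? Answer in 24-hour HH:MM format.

16:20

1 February 2027 is a Monday, so the first Sunday is February 7 and the second is February 14.
1 November 2027 is a Monday, so the first Sunday is November 7.
Daylight saving runs 14 February – 7 November; 12 April 2027 is inside that window, so Lumin Province is at UTC−09:00.
17:05 Lumin Province + 9h = 02:05 UTC (rolling into the next day, 13 April 2027).
1 April 2027 is a Thursday, so the first Friday is April 2 and the second is April 9.
1 November 2027 is a Monday, so the first Sunday is November 7 and the fourth is November 28.
At the standard offset (UTC−10:45), 02:05 UTC − 10h45m = 15:20 Tarell District standard time (rolling into the previous day, 12 April 2027).
Daylight saving runs 9 April – 28 November; the standard-time date in Tarell District, 12 April 2027, is inside that window, so Tarell District is at UTC−09:45.
02:05 UTC − 9h45m = 16:20 Tarell District (rolling into the previous day, 12 April 2027).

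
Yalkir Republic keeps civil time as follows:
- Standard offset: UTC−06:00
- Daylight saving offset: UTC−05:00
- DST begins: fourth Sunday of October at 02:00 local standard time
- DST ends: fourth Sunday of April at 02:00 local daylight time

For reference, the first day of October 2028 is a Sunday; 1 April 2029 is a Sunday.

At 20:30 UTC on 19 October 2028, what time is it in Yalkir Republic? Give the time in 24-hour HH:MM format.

1 October 2028 is a Sunday, so the first Sunday is October 1 and the fourth is October 22.
1 April 2029 is a Sunday, so the first Sunday is April 1 and the fourth is April 22.
At the standard offset (UTC−06:00), 20:30 UTC − 6h = 14:30 Yalkir Republic standard time.
The standard-time date in Yalkir Republic, 19 October 2028, is outside the daylight-saving period (22 October 2028 – 22 April 2029), so Yalkir Republic is on standard time, UTC−06:00.
20:30 UTC − 6h = 14:30 local.

14:30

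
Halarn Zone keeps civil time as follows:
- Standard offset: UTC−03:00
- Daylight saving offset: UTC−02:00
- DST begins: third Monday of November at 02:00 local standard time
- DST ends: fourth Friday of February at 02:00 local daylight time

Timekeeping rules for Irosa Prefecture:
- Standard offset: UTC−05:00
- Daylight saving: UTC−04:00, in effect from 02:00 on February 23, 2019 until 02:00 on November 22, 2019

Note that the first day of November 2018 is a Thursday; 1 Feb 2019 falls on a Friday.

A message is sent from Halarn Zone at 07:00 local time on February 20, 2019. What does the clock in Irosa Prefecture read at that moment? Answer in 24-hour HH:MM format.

04:00

1 November 2018 is a Thursday, so the first Monday is November 5 and the third is November 19.
1 February 2019 is a Friday, so the first Friday is February 1 and the fourth is February 22.
February 20, 2019 falls between 19 November 2018 and 22 February 2019, so daylight saving is in effect and Halarn Zone is at UTC−02:00.
07:00 Halarn Zone + 2h = 09:00 UTC.
At the standard offset (UTC−05:00), 09:00 UTC − 5h = 04:00 Irosa Prefecture standard time.
Daylight saving runs 23 February – 22 November; the standard-time date in Irosa Prefecture, February 20, 2019, is outside that window, so Irosa Prefecture is on standard time at UTC−05:00.
09:00 UTC − 5h = 04:00 Irosa Prefecture.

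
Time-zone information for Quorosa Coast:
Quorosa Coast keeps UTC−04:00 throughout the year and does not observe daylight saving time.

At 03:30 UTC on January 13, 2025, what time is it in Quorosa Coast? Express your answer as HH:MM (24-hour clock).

23:30

Quorosa Coast has no daylight saving, so its offset is UTC−04:00 year-round.
03:30 UTC − 4h = 23:30 local (rolling into the previous day, 12 January 2025).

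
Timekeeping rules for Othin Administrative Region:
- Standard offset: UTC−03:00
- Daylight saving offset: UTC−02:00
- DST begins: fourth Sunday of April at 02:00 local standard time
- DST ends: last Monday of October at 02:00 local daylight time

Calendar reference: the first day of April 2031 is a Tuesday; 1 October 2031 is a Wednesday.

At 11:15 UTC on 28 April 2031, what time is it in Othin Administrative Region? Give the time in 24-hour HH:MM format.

09:15

1 April 2031 is a Tuesday, so the first Sunday is April 6 and the fourth is April 27.
1 October 2031 is a Wednesday, so Mondays fall on 6, 13, 20, 27; the last is October 27.
At the standard offset (UTC−03:00), 11:15 UTC − 3h = 08:15 Othin Administrative Region standard time.
The standard-time date in Othin Administrative Region, 28 April 2031, falls between 27 April and 27 October, so daylight saving is in effect and Othin Administrative Region is at UTC−02:00.
11:15 UTC − 2h = 09:15 local.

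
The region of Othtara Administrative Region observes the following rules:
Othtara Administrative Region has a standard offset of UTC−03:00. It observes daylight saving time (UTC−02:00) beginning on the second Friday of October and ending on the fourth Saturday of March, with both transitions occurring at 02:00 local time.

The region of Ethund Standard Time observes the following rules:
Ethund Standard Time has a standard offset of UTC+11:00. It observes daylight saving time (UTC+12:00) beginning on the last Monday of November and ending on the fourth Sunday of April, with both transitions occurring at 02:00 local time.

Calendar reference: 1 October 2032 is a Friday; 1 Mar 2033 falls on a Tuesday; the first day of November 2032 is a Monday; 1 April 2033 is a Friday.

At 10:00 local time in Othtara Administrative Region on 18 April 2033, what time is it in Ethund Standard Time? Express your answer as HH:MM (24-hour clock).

01:00

1 October 2032 is a Friday, so the first Friday is October 1 and the second is October 8.
1 March 2033 is a Tuesday, so the first Saturday is March 5 and the fourth is March 26.
Daylight saving runs 8 October 2032 – 26 March 2033; 18 April 2033 is outside that window, so Othtara Administrative Region is on standard time at UTC−03:00.
10:00 Othtara Administrative Region + 3h = 13:00 UTC.
1 November 2032 is a Monday, so Mondays fall on 1, 8, 15, 22, 29; the last is November 29.
1 April 2033 is a Friday, so the first Sunday is April 3 and the fourth is April 24.
At the standard offset (UTC+11:00), 13:00 UTC + 11h = 00:00 Ethund Standard Time standard time (rolling into the next day, 19 April 2033).
The standard-time date in Ethund Standard Time, 19 April 2033, lies within the daylight-saving period (29 November 2032 – 24 April 2033), so Ethund Standard Time is on daylight time, UTC+12:00.
13:00 UTC + 12h = 01:00 Ethund Standard Time (rolling into the next day, 19 April 2033).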